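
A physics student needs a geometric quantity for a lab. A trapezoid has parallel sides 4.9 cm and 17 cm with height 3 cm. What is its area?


Shape: trapezoid
Parallel sides a = 4.9 cm, b = 17 cm; Height h = 3 cm
Formula: A = (a + b) * h / 2
a + b = 4.9 + 17 = 21.9
A = 21.9 * 3 / 2
A = 65.7 / 2
A = 32.85
32.85 cm^2


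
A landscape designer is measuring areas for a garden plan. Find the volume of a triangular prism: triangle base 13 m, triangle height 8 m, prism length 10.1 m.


Shape: triangular prism
Triangle base = 13 m, triangle height = 8 m, prism length L = 10.1 m
Formula: V = (1/2 * b * h_tri) * L
Cross-section area = 0.5 * 13 * 8 = 52
V = 52 * 10.1
V = 525.2
525.2 m^3


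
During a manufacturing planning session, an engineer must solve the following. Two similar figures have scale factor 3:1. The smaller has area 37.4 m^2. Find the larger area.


Linear scale factor k = 3
Original area = 37.4 m^2
Rule: under a linear scaling by k, areas scale by k^2.
k^2 = 3^2 = 9
New area = 37.4 * 9
New area = 336.6
336.6 m^2


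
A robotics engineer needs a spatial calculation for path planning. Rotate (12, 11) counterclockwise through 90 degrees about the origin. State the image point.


Transformation: rotation about the origin
Original point: (12, 11)
Rule for 90 deg counterclockwise: (x, y) -> (-y, x)
Apply: (12, 11) -> (-11, 12)
(-11, 12)


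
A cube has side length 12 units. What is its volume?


Shape: cube
Side s = 12 units
Formula: V = s^3
V = 12 * 12 * 12
V = 144 * 12
V = 1728
1728 units^3


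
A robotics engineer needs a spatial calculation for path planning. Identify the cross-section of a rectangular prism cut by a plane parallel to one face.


Solid: rectangular prism
Cutting plane: parallel to one face
Visualize the intersection of the plane with the solid's surface.
The boundary of the cut region is a rectangle.
rectangle


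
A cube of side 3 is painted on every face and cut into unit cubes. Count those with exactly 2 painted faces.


Large cube: 3 x 3 x 3, cut into unit cubes.
n = 3, so n - 2 = 1
Cubes with 2 painted faces lie along the edges, excluding corners.
A cube has 12 edges; each contributes (n - 2) = 1 such cubes.
Count = 12 * 1 = 12
12 unit cubes


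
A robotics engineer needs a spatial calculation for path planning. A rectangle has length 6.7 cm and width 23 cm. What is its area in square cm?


Shape: rectangle
Length l = 6.7 cm, Width w = 23 cm
Formula: A = l * w
A = 6.7 * 23
A = 154.1
154.1 cm^2


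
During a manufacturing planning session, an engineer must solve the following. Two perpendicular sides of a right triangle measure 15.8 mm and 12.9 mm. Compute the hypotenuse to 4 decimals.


Shape: right triangle
Legs a = 15.8 mm, b = 12.9 mm
Formula: c = sqrt(a^2 + b^2)
a^2 = 249.64, b^2 = 166.41
a^2 + b^2 = 416.05
c = sqrt(416.05)
c = 20.3973
20.3973 mm


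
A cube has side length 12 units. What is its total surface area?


Shape: cube
Side s = 12 units
A cube has 6 square faces.
Formula: SA = 6 * s^2
s^2 = 144
SA = 6 * 144
SA = 864
864 units^2


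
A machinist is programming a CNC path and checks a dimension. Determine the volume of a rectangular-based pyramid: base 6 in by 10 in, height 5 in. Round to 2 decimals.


Shape: rectangular pyramid
Base: 6 in x 10 in, Height h = 5 in
Formula: V = (1/3) * base_area * h
base_area = 6 * 10 = 60
base_area * h = 60 * 5 = 300
V = 300 / 3
V = 100
100 in^3


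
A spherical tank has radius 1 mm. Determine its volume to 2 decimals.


Shape: sphere
Radius r = 1 mm
Formula: V = (4/3) * pi * r^3
r^3 = 1
(4/3) * 1 = 1.333333
V = 1.333333 * pi
V = 4.19
4.19 mm^3


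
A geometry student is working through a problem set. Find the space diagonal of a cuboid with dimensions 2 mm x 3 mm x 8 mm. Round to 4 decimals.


Shape: rectangular box (space diagonal)
l = 2 mm, w = 3 mm, h = 8 mm
Visualize: the diagonal of the base, then a right triangle with that diagonal and the height.
Formula: d = sqrt(l^2 + w^2 + h^2)
l^2 + w^2 + h^2 = 4 + 9 + 64 = 77
d = sqrt(77)
d = 8.775
8.775 mm


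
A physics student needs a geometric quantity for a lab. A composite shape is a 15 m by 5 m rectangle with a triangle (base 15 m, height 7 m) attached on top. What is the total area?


Composite shape: rectangle + triangle
Rectangle area = 15 * 5 = 75
Triangle area = 0.5 * 15 * 7 = 52.5
Total = 75 + 52.5
Total = 127.5
127.5 m^2


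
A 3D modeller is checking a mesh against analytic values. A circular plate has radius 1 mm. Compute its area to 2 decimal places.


Shape: circle
Radius r = 1 mm
Formula: A = pi * r^2
r^2 = 1^2 = 1
A = pi * 1
A = 3.14
3.14 mm^2


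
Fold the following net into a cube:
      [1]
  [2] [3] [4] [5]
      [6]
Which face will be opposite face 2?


Net: cross layout. Take square 3 as the base (bottom).
Fold the four squares in the horizontal row up around 3: 2 -> left, 4 -> right, 5 wraps to the top.
Fold 1 and 6 up from 3: 1 -> back, 6 -> front.
Opposite pairs are therefore: (1, 6), (2, 4), (3, 5).
Face 2 is opposite face 4.
face 4


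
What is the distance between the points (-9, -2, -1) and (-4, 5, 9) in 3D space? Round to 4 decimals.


3D distance between two points
P1 = (-9, -2, -1), P2 = (-4, 5, 9)
Formula: d = sqrt((x2-x1)^2 + (y2-y1)^2 + (z2-z1)^2)
dx = -4 - -9 = 5
dy = 5 - -2 = 7
dz = 9 - -1 = 10
dx^2 + dy^2 + dz^2 = 25 + 49 + 100 = 174
d = sqrt(174)
d = 13.1909
13.1909 units


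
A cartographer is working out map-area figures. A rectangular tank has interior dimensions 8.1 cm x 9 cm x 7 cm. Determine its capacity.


Shape: rectangular prism
l = 8.1 cm, w = 9 cm, h = 7 cm
Formula: V = l * w * h
V = 8.1 * 9 * 7
V = 72.9 * 7
V = 510.3
510.3 cm^3


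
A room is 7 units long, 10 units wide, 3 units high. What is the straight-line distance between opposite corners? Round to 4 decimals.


Shape: rectangular box (space diagonal)
l = 7 units, w = 10 units, h = 3 units
Visualize: the diagonal of the base, then a right triangle with that diagonal and the height.
Formula: d = sqrt(l^2 + w^2 + h^2)
l^2 + w^2 + h^2 = 49 + 100 + 9 = 158
d = sqrt(158)
d = 12.5698
12.5698 units


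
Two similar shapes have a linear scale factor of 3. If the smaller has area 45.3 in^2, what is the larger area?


Linear scale factor k = 3
Original area = 45.3 in^2
Rule: under a linear scaling by k, areas scale by k^2.
k^2 = 3^2 = 9
New area = 45.3 * 9
New area = 407.7
407.7 in^2


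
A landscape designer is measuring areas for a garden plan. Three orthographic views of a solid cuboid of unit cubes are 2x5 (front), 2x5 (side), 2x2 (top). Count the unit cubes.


Orthographic views of a solid rectangular block:
Front view 2 x 5 -> length = 2, height = 5
Side view 2 x 5 -> width = 2, height = 5 (consistent)
Top view 2 x 2 -> confirms length = 2, width = 2
The block is 2 x 2 x 5.
Total unit cubes = 2 * 2 * 5 = 20
20 unit cubes


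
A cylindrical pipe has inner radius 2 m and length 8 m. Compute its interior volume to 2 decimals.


Shape: cylinder
Radius r = 2 m, Height h = 8 m
Formula: V = pi * r^2 * h
r^2 = 4
V = pi * 4 * 8
V = 32 * pi
V = 100.53
100.53 m^3


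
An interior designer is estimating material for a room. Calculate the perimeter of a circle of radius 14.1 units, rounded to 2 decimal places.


Shape: circle
Radius r = 14.1 units
Formula: C = 2 * pi * r
C = 2 * pi * 14.1
C = 28.2 * pi
C = 88.59
88.59 units


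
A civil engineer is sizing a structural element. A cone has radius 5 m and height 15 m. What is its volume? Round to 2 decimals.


Shape: cone
Radius r = 5 m, Height h = 15 m
Formula: V = (1/3) * pi * r^2 * h
r^2 = 25
pi * r^2 * h = pi * 25 * 15 = 375 * pi
V = 375 * pi / 3
V = 392.7
392.7 m^3


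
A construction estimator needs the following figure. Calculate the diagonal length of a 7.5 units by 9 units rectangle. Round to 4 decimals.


Shape: rectangle (diagonal via Pythagoras)
Sides: 7.5 units and 9 units
Formula: d = sqrt(l^2 + w^2)
l^2 = 56.25, w^2 = 81
l^2 + w^2 = 137.25
d = sqrt(137.25)
d = 11.7154
11.7154 units


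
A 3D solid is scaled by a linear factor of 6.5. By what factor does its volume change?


Linear scale factor k = 6.5
Rule: under a linear scaling by k, volumes scale by k^3.
k^3 = 6.5 * 6.5 * 6.5
k^3 = 42.25 * 6.5
k^3 = 274.625
Volume scales by a factor of 274.625.
274.625 (dimensionless)


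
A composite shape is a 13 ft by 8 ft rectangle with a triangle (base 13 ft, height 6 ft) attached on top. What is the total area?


Composite shape: rectangle + triangle
Rectangle area = 13 * 8 = 104
Triangle area = 0.5 * 13 * 6 = 39
Total = 104 + 39
Total = 143
143 ft^2


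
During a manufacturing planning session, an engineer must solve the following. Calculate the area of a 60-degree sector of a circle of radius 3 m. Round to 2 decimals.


Shape: circular sector
Radius r = 3 m, Angle = 60 degrees
Formula: A = (angle/360) * pi * r^2
r^2 = 9
Fraction of circle = 60/360
A = (60/360) * pi * 9
A = 1.5 * pi
A = 4.71
4.71 m^2


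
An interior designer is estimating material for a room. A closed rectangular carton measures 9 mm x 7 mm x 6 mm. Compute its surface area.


Shape: rectangular prism
l = 9 mm, w = 7 mm, h = 6 mm
Formula: SA = 2(lw + lh + wh)
lw = 63, lh = 54, wh = 42
lw + lh + wh = 159
SA = 2 * 159
SA = 318
318 mm^2


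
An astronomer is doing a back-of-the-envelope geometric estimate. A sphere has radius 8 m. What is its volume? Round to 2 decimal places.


Shape: sphere
Radius r = 8 m
Formula: V = (4/3) * pi * r^3
r^3 = 512
(4/3) * 512 = 682.666667
V = 682.666667 * pi
V = 2144.66
2144.66 m^3


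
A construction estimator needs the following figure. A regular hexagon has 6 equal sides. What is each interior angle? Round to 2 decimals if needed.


Shape: regular hexagon (6 sides)
Formula: interior angle = (n - 2) * 180 / n
(n - 2) = 4
(n - 2) * 180 = 720
angle = 720 / 6
angle = 120
120 degrees


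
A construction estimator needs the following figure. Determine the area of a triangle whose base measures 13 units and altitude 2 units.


Shape: triangle
Base b = 13 units, Height h = 2 units
Formula: A = (1/2) * b * h
A = 0.5 * 13 * 2
A = 0.5 * 26
A = 13
13 units^2


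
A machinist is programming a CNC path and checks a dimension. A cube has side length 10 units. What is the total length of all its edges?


Shape: cube
Side s = 10 units
A cube has 12 edges, all equal.
Formula: total edge length = 12 * s
Total = 12 * 10
Total = 120
120 units


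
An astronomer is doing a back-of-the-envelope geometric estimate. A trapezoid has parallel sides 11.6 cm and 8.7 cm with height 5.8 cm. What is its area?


Shape: trapezoid
Parallel sides a = 11.6 cm, b = 8.7 cm; Height h = 5.8 cm
Formula: A = (a + b) * h / 2
a + b = 11.6 + 8.7 = 20.3
A = 20.3 * 5.8 / 2
A = 117.74 / 2
A = 58.87
58.87 cm^2


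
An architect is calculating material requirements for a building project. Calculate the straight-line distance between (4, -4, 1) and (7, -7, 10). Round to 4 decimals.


3D distance between two points
P1 = (4, -4, 1), P2 = (7, -7, 10)
Formula: d = sqrt((x2-x1)^2 + (y2-y1)^2 + (z2-z1)^2)
dx = 7 - 4 = 3
dy = -7 - -4 = -3
dz = 10 - 1 = 9
dx^2 + dy^2 + dz^2 = 9 + 9 + 81 = 99
d = sqrt(99)
d = 9.9499
9.9499 units


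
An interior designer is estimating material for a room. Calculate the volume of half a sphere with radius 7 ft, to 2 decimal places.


Shape: hemisphere (half of a sphere)
Radius r = 7 ft
Formula: V = (1/2) * (4/3) * pi * r^3 = (2/3) * pi * r^3
r^3 = 343
(2/3) * 343 = 228.666667
V = 228.666667 * pi
V = 718.38
718.38 ft^3


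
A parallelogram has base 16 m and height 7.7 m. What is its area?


Shape: parallelogram
Base b = 16 m, Height h = 7.7 m
Formula: A = b * h
A = 16 * 7.7
A = 123.2
123.2 m^2


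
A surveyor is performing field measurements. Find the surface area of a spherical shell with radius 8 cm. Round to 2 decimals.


Shape: sphere
Radius r = 8 cm
Formula: SA = 4 * pi * r^2
r^2 = 64
SA = 4 * pi * 64
SA = 256 * pi
SA = 804.25
804.25 cm^2


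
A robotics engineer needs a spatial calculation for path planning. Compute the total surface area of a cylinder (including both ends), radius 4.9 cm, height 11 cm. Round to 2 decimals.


Shape: closed cylinder
Radius r = 4.9 cm, Height h = 11 cm
Formula: SA = 2*pi*r^2 + 2*pi*r*h = 2*pi*r*(r + h)
r + h = 15.9
2 * r * (r + h) = 2 * 4.9 * 15.9 = 155.82
SA = 155.82 * pi
SA = 489.52
489.52 cm^2


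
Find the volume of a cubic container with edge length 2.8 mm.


Shape: cube
Side s = 2.8 mm
Formula: V = s^3
V = 2.8 * 2.8 * 2.8
V = 7.84 * 2.8
V = 21.952
21.952 mm^3


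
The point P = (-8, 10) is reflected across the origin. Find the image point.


Transformation: reflection
Original point: (-8, 10)
Rule for reflection through the origin: (x, y) -> (-x, -y)
Apply: (-8, 10) -> (8, -10)
(8, -10)


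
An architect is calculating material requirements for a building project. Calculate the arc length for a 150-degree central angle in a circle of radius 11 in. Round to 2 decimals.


Shape: circular arc
Radius r = 11 in, Angle = 150 degrees
Formula: L = (angle/360) * 2 * pi * r
2 * pi * r = 22 * pi
L = (150/360) * 22 * pi
L = 9.166667 * pi
L = 28.8
28.8 in


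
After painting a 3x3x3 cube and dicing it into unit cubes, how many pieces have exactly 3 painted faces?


Large cube: 3 x 3 x 3, cut into unit cubes.
Cubes with 3 painted faces are at the corners. A cube always has 8 corners.
Count = 8
8 unit cubes


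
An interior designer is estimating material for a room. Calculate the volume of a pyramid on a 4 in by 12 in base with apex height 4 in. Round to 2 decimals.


Shape: rectangular pyramid
Base: 4 in x 12 in, Height h = 4 in
Formula: V = (1/3) * base_area * h
base_area = 4 * 12 = 48
base_area * h = 48 * 4 = 192
V = 192 / 3
V = 64
64 in^3


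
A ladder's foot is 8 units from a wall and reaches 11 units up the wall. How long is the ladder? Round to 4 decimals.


Shape: right triangle
Legs a = 8 units, b = 11 units
Formula: c = sqrt(a^2 + b^2)
a^2 = 64, b^2 = 121
a^2 + b^2 = 185
c = sqrt(185)
c = 13.6015
13.6015 units


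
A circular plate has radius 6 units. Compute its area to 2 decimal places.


Shape: circle
Radius r = 6 units
Formula: A = pi * r^2
r^2 = 6^2 = 36
A = pi * 36
A = 113.1
113.1 units^2


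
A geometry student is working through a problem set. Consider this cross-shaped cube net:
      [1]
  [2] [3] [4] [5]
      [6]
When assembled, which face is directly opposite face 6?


Net: cross layout. Take square 3 as the base (bottom).
Fold the four squares in the horizontal row up around 3: 2 -> left, 4 -> right, 5 wraps to the top.
Fold 1 and 6 up from 3: 1 -> back, 6 -> front.
Opposite pairs are therefore: (1, 6), (2, 4), (3, 5).
Face 6 is opposite face 1.
face 1


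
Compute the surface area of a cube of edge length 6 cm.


Shape: cube
Side s = 6 cm
A cube has 6 square faces.
Formula: SA = 6 * s^2
s^2 = 36
SA = 6 * 36
SA = 216
216 cm^2


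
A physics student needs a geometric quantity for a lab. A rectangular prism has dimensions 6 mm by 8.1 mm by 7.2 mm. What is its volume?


Shape: rectangular prism
l = 6 mm, w = 8.1 mm, h = 7.2 mm
Formula: V = l * w * h
V = 6 * 8.1 * 7.2
V = 48.6 * 7.2
V = 349.92
349.92 mm^3


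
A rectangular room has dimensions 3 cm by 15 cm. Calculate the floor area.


Shape: rectangle
Length l = 3 cm, Width w = 15 cm
Formula: A = l * w
A = 3 * 15
A = 45
45 cm^2


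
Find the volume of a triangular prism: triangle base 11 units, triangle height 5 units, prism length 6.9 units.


Shape: triangular prism
Triangle base = 11 units, triangle height = 5 units, prism length L = 6.9 units
Formula: V = (1/2 * b * h_tri) * L
Cross-section area = 0.5 * 11 * 5 = 27.5
V = 27.5 * 6.9
V = 189.75
189.75 units^3


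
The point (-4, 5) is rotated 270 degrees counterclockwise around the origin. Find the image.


Transformation: rotation about the origin
Original point: (-4, 5)
Rule for 270 deg counterclockwise: (x, y) -> (y, -x)
Apply: (-4, 5) -> (5, 4)
(5, 4)


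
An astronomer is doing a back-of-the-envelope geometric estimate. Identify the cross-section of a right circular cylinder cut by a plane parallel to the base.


Solid: right circular cylinder
Cutting plane: parallel to the base
Visualize the intersection of the plane with the solid's surface.
The boundary of the cut region is a circle.
circle


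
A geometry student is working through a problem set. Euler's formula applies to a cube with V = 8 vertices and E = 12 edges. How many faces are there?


Polyhedron: cube
Euler's formula for convex polyhedra: V - E + F = 2
Given: V = 8 vertices and E = 12 edges
Solve for F:
F = 2 + E - V = 2 + 12 - 8 = 6
6 faces


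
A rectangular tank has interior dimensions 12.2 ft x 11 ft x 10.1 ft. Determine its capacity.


Shape: rectangular prism
l = 12.2 ft, w = 11 ft, h = 10.1 ft
Formula: V = l * w * h
V = 12.2 * 11 * 10.1
V = 134.2 * 10.1
V = 1355.42
1355.42 ft^3


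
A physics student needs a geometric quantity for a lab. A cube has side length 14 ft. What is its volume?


Shape: cube
Side s = 14 ft
Formula: V = s^3
V = 14 * 14 * 14
V = 196 * 14
V = 2744
2744 ft^3


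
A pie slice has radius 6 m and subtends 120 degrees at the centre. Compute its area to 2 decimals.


Shape: circular sector
Radius r = 6 m, Angle = 120 degrees
Formula: A = (angle/360) * pi * r^2
r^2 = 36
Fraction of circle = 120/360
A = (120/360) * pi * 36
A = 12 * pi
A = 37.7
37.7 m^2


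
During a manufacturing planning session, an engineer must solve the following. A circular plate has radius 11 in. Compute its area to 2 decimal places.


Shape: circle
Radius r = 11 in
Formula: A = pi * r^2
r^2 = 11^2 = 121
A = pi * 121
A = 380.13
380.13 in^2


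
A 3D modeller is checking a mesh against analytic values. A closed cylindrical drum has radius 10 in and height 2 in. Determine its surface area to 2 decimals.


Shape: closed cylinder
Radius r = 10 in, Height h = 2 in
Formula: SA = 2*pi*r^2 + 2*pi*r*h = 2*pi*r*(r + h)
r + h = 12
2 * r * (r + h) = 2 * 10 * 12 = 240
SA = 240 * pi
SA = 753.98
753.98 in^2


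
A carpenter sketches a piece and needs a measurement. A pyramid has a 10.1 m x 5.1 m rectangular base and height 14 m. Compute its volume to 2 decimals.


Shape: rectangular pyramid
Base: 10.1 m x 5.1 m, Height h = 14 m
Formula: V = (1/3) * base_area * h
base_area = 10.1 * 5.1 = 51.51
base_area * h = 51.51 * 14 = 721.14
V = 721.14 / 3
V = 240.38
240.38 m^3


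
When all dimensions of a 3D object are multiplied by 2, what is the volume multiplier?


Linear scale factor k = 2
Rule: under a linear scaling by k, volumes scale by k^3.
k^3 = 2 * 2 * 2
k^3 = 4 * 2
k^3 = 8
Volume scales by a factor of 8.
8 (dimensionless)


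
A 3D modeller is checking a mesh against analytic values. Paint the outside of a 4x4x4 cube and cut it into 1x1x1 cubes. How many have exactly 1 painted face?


Large cube: 4 x 4 x 4, cut into unit cubes.
n = 4, so n - 2 = 2
Cubes with 1 painted face lie in the interior of each face.
A cube has 6 faces; each contributes (n - 2)^2 = 4 such cubes.
Count = 6 * 4 = 24
24 unit cubes


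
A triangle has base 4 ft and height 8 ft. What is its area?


Shape: triangle
Base b = 4 ft, Height h = 8 ft
Formula: A = (1/2) * b * h
A = 0.5 * 4 * 8
A = 0.5 * 32
A = 16
16 ft^2


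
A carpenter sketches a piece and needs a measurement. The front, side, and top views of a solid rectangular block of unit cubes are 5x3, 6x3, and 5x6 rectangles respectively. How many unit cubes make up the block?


Orthographic views of a solid rectangular block:
Front view 5 x 3 -> length = 5, height = 3
Side view 6 x 3 -> width = 6, height = 3 (consistent)
Top view 5 x 6 -> confirms length = 5, width = 6
The block is 5 x 6 x 3.
Total unit cubes = 5 * 6 * 3 = 90
90 unit cubes


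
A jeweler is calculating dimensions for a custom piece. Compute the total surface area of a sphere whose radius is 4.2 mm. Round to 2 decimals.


Shape: sphere
Radius r = 4.2 mm
Formula: SA = 4 * pi * r^2
r^2 = 17.64
SA = 4 * pi * 17.64
SA = 70.56 * pi
SA = 221.67
221.67 mm^2


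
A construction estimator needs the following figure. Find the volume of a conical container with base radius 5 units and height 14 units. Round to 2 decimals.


Shape: cone
Radius r = 5 units, Height h = 14 units
Formula: V = (1/3) * pi * r^2 * h
r^2 = 25
pi * r^2 * h = pi * 25 * 14 = 350 * pi
V = 350 * pi / 3
V = 366.52
366.52 units^3


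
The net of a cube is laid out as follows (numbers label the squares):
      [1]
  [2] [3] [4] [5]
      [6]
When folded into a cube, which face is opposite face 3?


Net: cross layout. Take square 3 as the base (bottom).
Fold the four squares in the horizontal row up around 3: 2 -> left, 4 -> right, 5 wraps to the top.
Fold 1 and 6 up from 3: 1 -> back, 6 -> front.
Opposite pairs are therefore: (1, 6), (2, 4), (3, 5).
Face 3 is opposite face 5.
face 5


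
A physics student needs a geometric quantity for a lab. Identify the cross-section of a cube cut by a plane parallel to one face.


Solid: cube
Cutting plane: parallel to one face
Visualize the intersection of the plane with the solid's surface.
The boundary of the cut region is a square.
square


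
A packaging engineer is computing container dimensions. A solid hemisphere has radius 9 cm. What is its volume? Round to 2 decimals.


Shape: hemisphere (half of a sphere)
Radius r = 9 cm
Formula: V = (1/2) * (4/3) * pi * r^3 = (2/3) * pi * r^3
r^3 = 729
(2/3) * 729 = 486
V = 486 * pi
V = 1526.81
1526.81 cm^3


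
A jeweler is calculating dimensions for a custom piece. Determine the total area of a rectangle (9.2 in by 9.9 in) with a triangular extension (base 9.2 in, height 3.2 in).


Composite shape: rectangle + triangle
Rectangle area = 9.2 * 9.9 = 91.08
Triangle area = 0.5 * 9.2 * 3.2 = 14.72
Total = 91.08 + 14.72
Total = 105.8
105.8 in^2


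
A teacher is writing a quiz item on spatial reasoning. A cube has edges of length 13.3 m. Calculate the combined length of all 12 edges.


Shape: cube
Side s = 13.3 m
A cube has 12 edges, all equal.
Formula: total edge length = 12 * s
Total = 12 * 13.3
Total = 159.6
159.6 m


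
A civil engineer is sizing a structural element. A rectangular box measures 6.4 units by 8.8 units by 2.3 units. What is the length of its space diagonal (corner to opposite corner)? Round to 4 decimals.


Shape: rectangular box (space diagonal)
l = 6.4 units, w = 8.8 units, h = 2.3 units
Visualize: the diagonal of the base, then a right triangle with that diagonal and the height.
Formula: d = sqrt(l^2 + w^2 + h^2)
l^2 + w^2 + h^2 = 40.96 + 77.44 + 5.29 = 123.69
d = sqrt(123.69)
d = 11.1216
11.1216 units


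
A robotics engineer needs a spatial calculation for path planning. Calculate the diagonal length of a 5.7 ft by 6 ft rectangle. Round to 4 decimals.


Shape: rectangle (diagonal via Pythagoras)
Sides: 5.7 ft and 6 ft
Formula: d = sqrt(l^2 + w^2)
l^2 = 32.49, w^2 = 36
l^2 + w^2 = 68.49
d = sqrt(68.49)
d = 8.2759
8.2759 ft


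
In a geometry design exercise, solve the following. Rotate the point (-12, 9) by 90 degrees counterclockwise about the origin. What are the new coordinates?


Transformation: rotation about the origin
Original point: (-12, 9)
Rule for 90 deg counterclockwise: (x, y) -> (-y, x)
Apply: (-12, 9) -> (-9, -12)
(-9, -12)


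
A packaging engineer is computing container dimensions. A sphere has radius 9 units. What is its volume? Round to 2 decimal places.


Shape: sphere
Radius r = 9 units
Formula: V = (4/3) * pi * r^3
r^3 = 729
(4/3) * 729 = 972
V = 972 * pi
V = 3053.63
3053.63 units^3


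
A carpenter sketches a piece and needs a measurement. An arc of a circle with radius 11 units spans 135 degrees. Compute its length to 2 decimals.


Shape: circular arc
Radius r = 11 units, Angle = 135 degrees
Formula: L = (angle/360) * 2 * pi * r
2 * pi * r = 22 * pi
L = (135/360) * 22 * pi
L = 8.25 * pi
L = 25.92
25.92 units


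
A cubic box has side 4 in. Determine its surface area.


Shape: cube
Side s = 4 in
A cube has 6 square faces.
Formula: SA = 6 * s^2
s^2 = 16
SA = 6 * 16
SA = 96
96 in^2


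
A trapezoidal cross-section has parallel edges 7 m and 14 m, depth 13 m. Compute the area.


Shape: trapezoid
Parallel sides a = 7 m, b = 14 m; Height h = 13 m
Formula: A = (a + b) * h / 2
a + b = 7 + 14 = 21
A = 21 * 13 / 2
A = 273 / 2
A = 136.5
136.5 m^2


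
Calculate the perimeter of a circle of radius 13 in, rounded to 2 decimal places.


Shape: circle
Radius r = 13 in
Formula: C = 2 * pi * r
C = 2 * pi * 13
C = 26 * pi
C = 81.68
81.68 in


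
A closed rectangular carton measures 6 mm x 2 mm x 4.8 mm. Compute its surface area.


Shape: rectangular prism
l = 6 mm, w = 2 mm, h = 4.8 mm
Formula: SA = 2(lw + lh + wh)
lw = 12, lh = 28.8, wh = 9.6
lw + lh + wh = 50.4
SA = 2 * 50.4
SA = 100.8
100.8 mm^2


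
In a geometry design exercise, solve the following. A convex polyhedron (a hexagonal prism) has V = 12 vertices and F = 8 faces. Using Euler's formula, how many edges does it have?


Polyhedron: hexagonal prism
Euler's formula for convex polyhedra: V - E + F = 2
Given: V = 12 vertices and F = 8 faces
Solve for E:
E = V + F - 2 = 12 + 8 - 2 = 18
18 edges


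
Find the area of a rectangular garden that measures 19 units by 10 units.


Shape: rectangle
Length l = 19 units, Width w = 10 units
Formula: A = l * w
A = 19 * 10
A = 190
190 units^2


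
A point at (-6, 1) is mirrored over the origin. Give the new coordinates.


Transformation: reflection
Original point: (-6, 1)
Rule for reflection through the origin: (x, y) -> (-x, -y)
Apply: (-6, 1) -> (6, -1)
(6, -1)


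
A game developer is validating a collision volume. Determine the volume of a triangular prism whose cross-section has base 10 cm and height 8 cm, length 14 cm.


Shape: triangular prism
Triangle base = 10 cm, triangle height = 8 cm, prism length L = 14 cm
Formula: V = (1/2 * b * h_tri) * L
Cross-section area = 0.5 * 10 * 8 = 40
V = 40 * 14
V = 560
560 cm^3


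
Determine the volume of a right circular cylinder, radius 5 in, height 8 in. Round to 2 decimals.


Shape: cylinder
Radius r = 5 in, Height h = 8 in
Formula: V = pi * r^2 * h
r^2 = 25
V = pi * 25 * 8
V = 200 * pi
V = 628.32
628.32 in^3


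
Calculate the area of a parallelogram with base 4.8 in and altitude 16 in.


Shape: parallelogram
Base b = 4.8 in, Height h = 16 in
Formula: A = b * h
A = 4.8 * 16
A = 76.8
76.8 in^2


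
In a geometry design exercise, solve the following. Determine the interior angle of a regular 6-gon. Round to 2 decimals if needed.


Shape: regular hexagon (6 sides)
Formula: interior angle = (n - 2) * 180 / n
(n - 2) = 4
(n - 2) * 180 = 720
angle = 720 / 6
angle = 120
120 degrees


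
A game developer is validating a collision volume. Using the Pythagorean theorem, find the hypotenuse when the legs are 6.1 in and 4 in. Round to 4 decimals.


Shape: right triangle
Legs a = 6.1 in, b = 4 in
Formula: c = sqrt(a^2 + b^2)
a^2 = 37.21, b^2 = 16
a^2 + b^2 = 53.21
c = sqrt(53.21)
c = 7.2945
7.2945 in


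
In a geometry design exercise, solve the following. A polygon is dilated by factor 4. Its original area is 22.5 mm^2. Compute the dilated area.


Linear scale factor k = 4
Original area = 22.5 mm^2
Rule: under a linear scaling by k, areas scale by k^2.
k^2 = 4^2 = 16
New area = 22.5 * 16
New area = 360
360 mm^2


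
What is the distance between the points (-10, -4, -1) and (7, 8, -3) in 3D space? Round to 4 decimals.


3D distance between two points
P1 = (-10, -4, -1), P2 = (7, 8, -3)
Formula: d = sqrt((x2-x1)^2 + (y2-y1)^2 + (z2-z1)^2)
dx = 7 - -10 = 17
dy = 8 - -4 = 12
dz = -3 - -1 = -2
dx^2 + dy^2 + dz^2 = 289 + 144 + 4 = 437
d = sqrt(437)
d = 20.9045
20.9045 units


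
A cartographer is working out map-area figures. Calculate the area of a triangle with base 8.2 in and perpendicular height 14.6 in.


Shape: triangle
Base b = 8.2 in, Height h = 14.6 in
Formula: A = (1/2) * b * h
A = 0.5 * 8.2 * 14.6
A = 0.5 * 119.72
A = 59.86
59.86 in^2


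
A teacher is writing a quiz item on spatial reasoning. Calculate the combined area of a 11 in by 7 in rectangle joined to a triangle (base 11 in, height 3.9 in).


Composite shape: rectangle + triangle
Rectangle area = 11 * 7 = 77
Triangle area = 0.5 * 11 * 3.9 = 21.45
Total = 77 + 21.45
Total = 98.45
98.45 in^2


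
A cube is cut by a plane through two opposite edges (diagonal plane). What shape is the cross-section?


Solid: cube
Cutting plane: through two opposite edges (diagonal plane)
Visualize the intersection of the plane with the solid's surface.
The boundary of the cut region is a rectangle.
rectangle


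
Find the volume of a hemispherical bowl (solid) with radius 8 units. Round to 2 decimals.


Shape: hemisphere (half of a sphere)
Radius r = 8 units
Formula: V = (1/2) * (4/3) * pi * r^3 = (2/3) * pi * r^3
r^3 = 512
(2/3) * 512 = 341.333333
V = 341.333333 * pi
V = 1072.33
1072.33 units^3


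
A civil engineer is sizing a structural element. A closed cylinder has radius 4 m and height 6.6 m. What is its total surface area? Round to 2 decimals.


Shape: closed cylinder
Radius r = 4 m, Height h = 6.6 m
Formula: SA = 2*pi*r^2 + 2*pi*r*h = 2*pi*r*(r + h)
r + h = 10.6
2 * r * (r + h) = 2 * 4 * 10.6 = 84.8
SA = 84.8 * pi
SA = 266.41
266.41 m^2


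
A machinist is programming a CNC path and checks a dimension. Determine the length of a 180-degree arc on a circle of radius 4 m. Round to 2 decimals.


Shape: circular arc
Radius r = 4 m, Angle = 180 degrees
Formula: L = (angle/360) * 2 * pi * r
2 * pi * r = 8 * pi
L = (180/360) * 8 * pi
L = 4 * pi
L = 12.57
12.57 m


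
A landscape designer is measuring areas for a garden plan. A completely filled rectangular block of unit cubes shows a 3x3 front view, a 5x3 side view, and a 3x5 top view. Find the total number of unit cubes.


Orthographic views of a solid rectangular block:
Front view 3 x 3 -> length = 3, height = 3
Side view 5 x 3 -> width = 5, height = 3 (consistent)
Top view 3 x 5 -> confirms length = 3, width = 5
The block is 3 x 5 x 3.
Total unit cubes = 3 * 5 * 3 = 45
45 unit cubes


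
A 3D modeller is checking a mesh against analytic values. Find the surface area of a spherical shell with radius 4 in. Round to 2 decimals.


Shape: sphere
Radius r = 4 in
Formula: SA = 4 * pi * r^2
r^2 = 16
SA = 4 * pi * 16
SA = 64 * pi
SA = 201.06
201.06 in^2


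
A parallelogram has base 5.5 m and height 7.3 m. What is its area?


Shape: parallelogram
Base b = 5.5 m, Height h = 7.3 m
Formula: A = b * h
A = 5.5 * 7.3
A = 40.15
40.15 m^2


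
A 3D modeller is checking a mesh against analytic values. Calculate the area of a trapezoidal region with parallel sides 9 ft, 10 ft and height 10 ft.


Shape: trapezoid
Parallel sides a = 9 ft, b = 10 ft; Height h = 10 ft
Formula: A = (a + b) * h / 2
a + b = 9 + 10 = 19
A = 19 * 10 / 2
A = 190 / 2
A = 95
95 ft^2


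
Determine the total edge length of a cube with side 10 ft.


Shape: cube
Side s = 10 ft
A cube has 12 edges, all equal.
Formula: total edge length = 12 * s
Total = 12 * 10
Total = 120
120 ft


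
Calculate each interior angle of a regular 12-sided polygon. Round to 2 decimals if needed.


Shape: regular dodecagon (12 sides)
Formula: interior angle = (n - 2) * 180 / n
(n - 2) = 10
(n - 2) * 180 = 1800
angle = 1800 / 12
angle = 150
150 degrees


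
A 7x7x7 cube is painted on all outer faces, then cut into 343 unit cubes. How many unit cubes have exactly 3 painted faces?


Large cube: 7 x 7 x 7, cut into unit cubes.
Cubes with 3 painted faces are at the corners. A cube always has 8 corners.
Count = 8
8 unit cubes


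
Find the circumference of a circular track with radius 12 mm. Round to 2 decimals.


Shape: circle
Radius r = 12 mm
Formula: C = 2 * pi * r
C = 2 * pi * 12
C = 24 * pi
C = 75.4
75.4 mm


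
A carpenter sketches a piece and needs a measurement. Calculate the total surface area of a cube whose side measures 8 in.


Shape: cube
Side s = 8 in
A cube has 6 square faces.
Formula: SA = 6 * s^2
s^2 = 64
SA = 6 * 64
SA = 384
384 in^2


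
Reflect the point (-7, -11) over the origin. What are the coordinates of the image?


Transformation: reflection
Original point: (-7, -11)
Rule for reflection through the origin: (x, y) -> (-x, -y)
Apply: (-7, -11) -> (7, 11)
(7, 11)


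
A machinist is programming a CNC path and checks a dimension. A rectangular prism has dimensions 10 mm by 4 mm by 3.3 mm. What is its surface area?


Shape: rectangular prism
l = 10 mm, w = 4 mm, h = 3.3 mm
Formula: SA = 2(lw + lh + wh)
lw = 40, lh = 33, wh = 13.2
lw + lh + wh = 86.2
SA = 2 * 86.2
SA = 172.4
172.4 mm^2


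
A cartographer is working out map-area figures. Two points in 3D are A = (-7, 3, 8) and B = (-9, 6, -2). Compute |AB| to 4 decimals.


3D distance between two points
P1 = (-7, 3, 8), P2 = (-9, 6, -2)
Formula: d = sqrt((x2-x1)^2 + (y2-y1)^2 + (z2-z1)^2)
dx = -9 - -7 = -2
dy = 6 - 3 = 3
dz = -2 - 8 = -10
dx^2 + dy^2 + dz^2 = 4 + 9 + 100 = 113
d = sqrt(113)
d = 10.6301
10.6301 units


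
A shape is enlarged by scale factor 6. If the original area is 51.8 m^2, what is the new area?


Linear scale factor k = 6
Original area = 51.8 m^2
Rule: under a linear scaling by k, areas scale by k^2.
k^2 = 6^2 = 36
New area = 51.8 * 36
New area = 1864.8
1864.8 m^2


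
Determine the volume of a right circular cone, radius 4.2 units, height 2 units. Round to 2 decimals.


Shape: cone
Radius r = 4.2 units, Height h = 2 units
Formula: V = (1/3) * pi * r^2 * h
r^2 = 17.64
pi * r^2 * h = pi * 17.64 * 2 = 35.28 * pi
V = 35.28 * pi / 3
V = 36.95
36.95 units^3


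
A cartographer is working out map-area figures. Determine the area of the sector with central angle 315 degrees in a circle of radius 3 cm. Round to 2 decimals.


Shape: circular sector
Radius r = 3 cm, Angle = 315 degrees
Formula: A = (angle/360) * pi * r^2
r^2 = 9
Fraction of circle = 315/360
A = (315/360) * pi * 9
A = 7.875 * pi
A = 24.74
24.74 cm^2


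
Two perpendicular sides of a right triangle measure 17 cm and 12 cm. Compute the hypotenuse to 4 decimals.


Shape: right triangle
Legs a = 17 cm, b = 12 cm
Formula: c = sqrt(a^2 + b^2)
a^2 = 289, b^2 = 144
a^2 + b^2 = 433
c = sqrt(433)
c = 20.8087
20.8087 cm


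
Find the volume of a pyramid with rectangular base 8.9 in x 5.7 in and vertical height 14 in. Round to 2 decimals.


Shape: rectangular pyramid
Base: 8.9 in x 5.7 in, Height h = 14 in
Formula: V = (1/3) * base_area * h
base_area = 8.9 * 5.7 = 50.73
base_area * h = 50.73 * 14 = 710.22
V = 710.22 / 3
V = 236.74
236.74 in^3


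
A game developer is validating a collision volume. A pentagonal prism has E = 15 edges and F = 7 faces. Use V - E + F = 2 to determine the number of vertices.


Polyhedron: pentagonal prism
Euler's formula for convex polyhedra: V - E + F = 2
Given: E = 15 edges and F = 7 faces
Solve for V:
V = 2 + E - F = 2 + 15 - 7 = 10
10 vertices


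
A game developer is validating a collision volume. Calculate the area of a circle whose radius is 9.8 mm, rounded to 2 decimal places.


Shape: circle
Radius r = 9.8 mm
Formula: A = pi * r^2
r^2 = 9.8^2 = 96.04
A = pi * 96.04
A = 301.72
301.72 mm^2


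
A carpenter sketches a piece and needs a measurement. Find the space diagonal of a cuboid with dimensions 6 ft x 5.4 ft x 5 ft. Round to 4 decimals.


Shape: rectangular box (space diagonal)
l = 6 ft, w = 5.4 ft, h = 5 ft
Visualize: the diagonal of the base, then a right triangle with that diagonal and the height.
Formula: d = sqrt(l^2 + w^2 + h^2)
l^2 + w^2 + h^2 = 36 + 29.16 + 25 = 90.16
d = sqrt(90.16)
d = 9.4953
9.4953 ft


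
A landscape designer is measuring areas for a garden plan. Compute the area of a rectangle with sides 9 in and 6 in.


Shape: rectangle
Length l = 9 in, Width w = 6 in
Formula: A = l * w
A = 9 * 6
A = 54
54 in^2


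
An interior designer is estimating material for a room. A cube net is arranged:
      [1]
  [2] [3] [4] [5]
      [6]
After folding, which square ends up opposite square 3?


Net: cross layout. Take square 3 as the base (bottom).
Fold the four squares in the horizontal row up around 3: 2 -> left, 4 -> right, 5 wraps to the top.
Fold 1 and 6 up from 3: 1 -> back, 6 -> front.
Opposite pairs are therefore: (1, 6), (2, 4), (3, 5).
Face 3 is opposite face 5.
face 5


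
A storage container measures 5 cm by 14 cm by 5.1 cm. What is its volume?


Shape: rectangular prism
l = 5 cm, w = 14 cm, h = 5.1 cm
Formula: V = l * w * h
V = 5 * 14 * 5.1
V = 70 * 5.1
V = 357
357 cm^3


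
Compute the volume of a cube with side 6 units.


Shape: cube
Side s = 6 units
Formula: V = s^3
V = 6 * 6 * 6
V = 36 * 6
V = 216
216 units^3


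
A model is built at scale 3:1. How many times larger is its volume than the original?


Linear scale factor k = 3
Rule: under a linear scaling by k, volumes scale by k^3.
k^3 = 3 * 3 * 3
k^3 = 9 * 3
k^3 = 27
Volume scales by a factor of 27.
27 (dimensionless)


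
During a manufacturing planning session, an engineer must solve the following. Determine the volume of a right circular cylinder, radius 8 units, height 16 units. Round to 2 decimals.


Shape: cylinder
Radius r = 8 units, Height h = 16 units
Formula: V = pi * r^2 * h
r^2 = 64
V = pi * 64 * 16
V = 1024 * pi
V = 3216.99
3216.99 units^3


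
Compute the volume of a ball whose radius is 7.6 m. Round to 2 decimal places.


Shape: sphere
Radius r = 7.6 m
Formula: V = (4/3) * pi * r^3
r^3 = 438.976
(4/3) * 438.976 = 585.301333
V = 585.301333 * pi
V = 1838.78
1838.78 m^3


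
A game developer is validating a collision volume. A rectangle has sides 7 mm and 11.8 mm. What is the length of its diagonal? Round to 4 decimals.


Shape: rectangle (diagonal via Pythagoras)
Sides: 7 mm and 11.8 mm
Formula: d = sqrt(l^2 + w^2)
l^2 = 49, w^2 = 139.24
l^2 + w^2 = 188.24
d = sqrt(188.24)
d = 13.7201
13.7201 mm


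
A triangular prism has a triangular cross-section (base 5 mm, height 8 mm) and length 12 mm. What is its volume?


Shape: triangular prism
Triangle base = 5 mm, triangle height = 8 mm, prism length L = 12 mm
Formula: V = (1/2 * b * h_tri) * L
Cross-section area = 0.5 * 5 * 8 = 20
V = 20 * 12
V = 240
240 mm^3


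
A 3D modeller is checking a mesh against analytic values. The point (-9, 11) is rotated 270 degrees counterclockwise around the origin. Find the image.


Transformation: rotation about the origin
Original point: (-9, 11)
Rule for 270 deg counterclockwise: (x, y) -> (y, -x)
Apply: (-9, 11) -> (11, 9)
(11, 9)


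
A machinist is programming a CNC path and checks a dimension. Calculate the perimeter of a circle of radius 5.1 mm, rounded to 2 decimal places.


Shape: circle
Radius r = 5.1 mm
Formula: C = 2 * pi * r
C = 2 * pi * 5.1
C = 10.2 * pi
C = 32.04
32.04 mm


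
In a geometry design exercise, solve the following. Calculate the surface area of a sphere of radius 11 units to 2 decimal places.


Shape: sphere
Radius r = 11 units
Formula: SA = 4 * pi * r^2
r^2 = 121
SA = 4 * pi * 121
SA = 484 * pi
SA = 1520.53
1520.53 units^2


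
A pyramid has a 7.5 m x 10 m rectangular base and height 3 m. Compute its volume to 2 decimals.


Shape: rectangular pyramid
Base: 7.5 m x 10 m, Height h = 3 m
Formula: V = (1/3) * base_area * h
base_area = 7.5 * 10 = 75
base_area * h = 75 * 3 = 225
V = 225 / 3
V = 75
75 m^3


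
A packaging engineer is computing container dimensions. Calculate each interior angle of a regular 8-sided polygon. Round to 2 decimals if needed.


Shape: regular octagon (8 sides)
Formula: interior angle = (n - 2) * 180 / n
(n - 2) = 6
(n - 2) * 180 = 1080
angle = 1080 / 8
angle = 135
135 degrees


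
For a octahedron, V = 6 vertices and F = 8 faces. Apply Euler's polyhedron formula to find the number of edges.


Polyhedron: octahedron
Euler's formula for convex polyhedra: V - E + F = 2
Given: V = 6 vertices and F = 8 faces
Solve for E:
E = V + F - 2 = 6 + 8 - 2 = 12
12 edges
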